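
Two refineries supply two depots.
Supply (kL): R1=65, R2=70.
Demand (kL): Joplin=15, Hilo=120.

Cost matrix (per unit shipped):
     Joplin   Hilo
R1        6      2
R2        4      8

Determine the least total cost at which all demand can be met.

630

An optimal shipping plan:
  R1–Hilo: 65 × 2 = 130
  R2–Joplin: 15 × 4 = 60
  R2–Hilo: 55 × 8 = 440
Total = 130 + 60 + 440 = 630.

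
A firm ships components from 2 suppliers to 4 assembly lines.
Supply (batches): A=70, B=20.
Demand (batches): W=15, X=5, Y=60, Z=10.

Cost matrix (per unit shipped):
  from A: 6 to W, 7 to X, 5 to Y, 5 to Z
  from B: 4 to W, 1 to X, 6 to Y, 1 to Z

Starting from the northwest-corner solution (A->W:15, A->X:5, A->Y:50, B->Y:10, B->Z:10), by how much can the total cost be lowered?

50

Current plan cost = 15·6 + 5·7 + 50·5 + 10·6 + 10·1 = 445.
Optimal plan:
  A→W: 10 × 6 = 60
  A→Y: 60 × 5 = 300
  B→W: 5 × 4 = 20
  B→X: 5 × 1 = 5
  B→Z: 10 × 1 = 10
Optimal cost = 395.
Saving = 445 − 395 = 50.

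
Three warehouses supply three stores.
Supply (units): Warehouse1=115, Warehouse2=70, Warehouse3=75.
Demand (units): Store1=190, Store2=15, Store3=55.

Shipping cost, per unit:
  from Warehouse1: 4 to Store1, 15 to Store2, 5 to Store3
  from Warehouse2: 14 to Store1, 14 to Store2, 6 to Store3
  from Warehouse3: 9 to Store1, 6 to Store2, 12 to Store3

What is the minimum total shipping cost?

1630

Optimal allocation:
  Warehouse1->Store1: 115 × 4 = 460
  Warehouse2->Store1: 15 × 14 = 210
  Warehouse2->Store3: 55 × 6 = 330
  Warehouse3->Store1: 60 × 9 = 540
  Warehouse3->Store2: 15 × 6 = 90
Total = 460 + 210 + 330 + 540 + 90 = 1630.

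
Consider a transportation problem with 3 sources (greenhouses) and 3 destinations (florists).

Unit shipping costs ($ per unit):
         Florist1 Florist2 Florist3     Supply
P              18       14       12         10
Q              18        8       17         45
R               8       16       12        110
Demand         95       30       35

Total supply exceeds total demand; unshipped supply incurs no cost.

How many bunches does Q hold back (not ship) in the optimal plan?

5

An optimal plan:
  P to Florist3: 10 × $12 = $120
  Q to Florist2: 30 × $8 = $240
  Q to Florist3: 10 × $17 = $170
  R to Florist1: 95 × $8 = $760
  R to Florist3: 15 × $12 = $180
Total cost = $1470.
Q ships 40 of its 45, leaving 5.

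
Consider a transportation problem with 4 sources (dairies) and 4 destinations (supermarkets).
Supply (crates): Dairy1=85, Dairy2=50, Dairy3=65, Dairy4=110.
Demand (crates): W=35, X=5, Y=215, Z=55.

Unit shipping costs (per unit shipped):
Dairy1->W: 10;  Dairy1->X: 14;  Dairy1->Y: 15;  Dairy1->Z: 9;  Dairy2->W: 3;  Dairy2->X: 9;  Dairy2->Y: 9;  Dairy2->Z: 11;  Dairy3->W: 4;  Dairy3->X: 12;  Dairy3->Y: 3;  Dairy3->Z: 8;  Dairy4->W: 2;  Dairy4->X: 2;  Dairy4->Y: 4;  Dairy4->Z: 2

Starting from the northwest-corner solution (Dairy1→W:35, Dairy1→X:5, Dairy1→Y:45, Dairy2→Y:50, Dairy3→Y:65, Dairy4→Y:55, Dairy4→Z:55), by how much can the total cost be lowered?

260

Current plan cost = 35·10 + 5·14 + 45·15 + 50·9 + 65·3 + 55·4 + 55·2 = 2070.
Optimal plan:
  Dairy1→Y: 30 crates
  Dairy1→Z: 55 crates
  Dairy2→W: 35 crates
  Dairy2→Y: 15 crates
  Dairy3→Y: 65 crates
  Dairy4→X: 5 crates
  Dairy4→Y: 105 crates
Optimal cost = 1810.
Saving = 2070 − 1810 = 260.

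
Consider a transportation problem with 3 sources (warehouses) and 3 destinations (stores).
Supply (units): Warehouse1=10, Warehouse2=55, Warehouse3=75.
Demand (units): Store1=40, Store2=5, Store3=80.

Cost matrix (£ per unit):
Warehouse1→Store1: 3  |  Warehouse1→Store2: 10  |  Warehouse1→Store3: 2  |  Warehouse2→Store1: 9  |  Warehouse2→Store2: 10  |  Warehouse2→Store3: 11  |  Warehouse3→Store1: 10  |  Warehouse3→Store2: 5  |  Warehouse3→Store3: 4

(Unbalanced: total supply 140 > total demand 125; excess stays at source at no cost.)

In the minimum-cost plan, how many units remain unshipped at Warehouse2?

15

An optimal plan:
  Warehouse1->Store3: 10 × £2 = £20
  Warehouse2->Store1: 40 × £9 = £360
  Warehouse3->Store2: 5 × £5 = £25
  Warehouse3->Store3: 70 × £4 = £280
Total cost = £685.
Warehouse2 ships 40 of its 55, leaving 15.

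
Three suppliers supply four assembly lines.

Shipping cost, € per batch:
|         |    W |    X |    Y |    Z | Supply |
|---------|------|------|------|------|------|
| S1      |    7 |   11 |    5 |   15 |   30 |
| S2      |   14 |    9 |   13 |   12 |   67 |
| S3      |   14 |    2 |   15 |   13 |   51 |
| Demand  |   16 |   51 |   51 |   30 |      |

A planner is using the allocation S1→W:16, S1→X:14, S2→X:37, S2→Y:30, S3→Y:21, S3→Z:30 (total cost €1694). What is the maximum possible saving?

585

Current plan cost = 16·7 + 14·11 + 37·9 + 30·13 + 21·15 + 30·13 = €1694.
Optimal plan:
  S1–Y: 30 × €5 = €150
  S2–W: 16 × €14 = €224
  S2–Y: 21 × €13 = €273
  S2–Z: 30 × €12 = €360
  S3–X: 51 × €2 = €102
Optimal cost = €1109.
Saving = 1694 − 1109 = €585.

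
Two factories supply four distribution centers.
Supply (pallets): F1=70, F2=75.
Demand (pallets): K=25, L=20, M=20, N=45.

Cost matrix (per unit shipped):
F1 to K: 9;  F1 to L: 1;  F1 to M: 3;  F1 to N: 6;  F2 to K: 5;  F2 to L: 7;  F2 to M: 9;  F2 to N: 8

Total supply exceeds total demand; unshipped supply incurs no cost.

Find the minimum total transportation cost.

505

One minimum-cost allocation:
  F1 to L: 20 pallets
  F1 to M: 20 pallets
  F1 to N: 30 pallets
  F2 to K: 25 pallets
  F2 to N: 15 pallets
Total cost = 505.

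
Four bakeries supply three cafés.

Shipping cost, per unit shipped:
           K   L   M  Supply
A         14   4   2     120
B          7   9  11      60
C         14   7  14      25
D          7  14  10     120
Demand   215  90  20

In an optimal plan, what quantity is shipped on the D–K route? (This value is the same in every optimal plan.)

Optimal shipments:
  A->K: 10 × 14 = 140
  A->L: 90 × 4 = 360
  A->M: 20 × 2 = 40
  B->K: 60 × 7 = 420
  C->K: 25 × 14 = 350
  D->K: 120 × 7 = 840
Total cost = 2150.
So D→K carries 120 trays.

120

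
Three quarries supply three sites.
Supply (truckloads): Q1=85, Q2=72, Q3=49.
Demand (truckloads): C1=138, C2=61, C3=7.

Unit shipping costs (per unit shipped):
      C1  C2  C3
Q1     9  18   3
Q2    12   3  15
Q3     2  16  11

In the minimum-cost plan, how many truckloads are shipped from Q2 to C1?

The minimum-cost plan:
  Q1–C1: 78 truckloads
  Q1–C3: 7 truckloads
  Q2–C1: 11 truckloads
  Q2–C2: 61 truckloads
  Q3–C1: 49 truckloads
Total cost = 1136.
So Q2→C1 carries 11 truckloads.

11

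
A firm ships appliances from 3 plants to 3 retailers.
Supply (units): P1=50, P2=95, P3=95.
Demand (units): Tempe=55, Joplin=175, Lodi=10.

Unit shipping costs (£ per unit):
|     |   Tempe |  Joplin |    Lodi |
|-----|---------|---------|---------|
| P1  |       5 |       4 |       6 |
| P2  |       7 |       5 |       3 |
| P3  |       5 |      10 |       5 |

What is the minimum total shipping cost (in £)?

1300

One minimum-cost allocation:
  P1–Joplin: 50 × £4 = £200
  P2–Joplin: 95 × £5 = £475
  P3–Tempe: 55 × £5 = £275
  P3–Joplin: 30 × £10 = £300
  P3–Lodi: 10 × £5 = £50
Total = 200 + 475 + 275 + 300 + 50 = £1300.
(Supply check: P1 ships 50; P2 ships 95; P3 ships 95.)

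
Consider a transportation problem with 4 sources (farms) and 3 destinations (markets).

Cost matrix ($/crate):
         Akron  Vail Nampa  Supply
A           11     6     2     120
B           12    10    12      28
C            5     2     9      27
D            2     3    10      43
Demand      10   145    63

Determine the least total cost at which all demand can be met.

Optimal allocation:
  A->Vail: 57 × $6 = $342
  A->Nampa: 63 × $2 = $126
  B->Vail: 28 × $10 = $280
  C->Vail: 27 × $2 = $54
  D->Akron: 10 × $2 = $20
  D->Vail: 33 × $3 = $99
Total = 342 + 126 + 280 + 54 + 20 + 99 = $921.

921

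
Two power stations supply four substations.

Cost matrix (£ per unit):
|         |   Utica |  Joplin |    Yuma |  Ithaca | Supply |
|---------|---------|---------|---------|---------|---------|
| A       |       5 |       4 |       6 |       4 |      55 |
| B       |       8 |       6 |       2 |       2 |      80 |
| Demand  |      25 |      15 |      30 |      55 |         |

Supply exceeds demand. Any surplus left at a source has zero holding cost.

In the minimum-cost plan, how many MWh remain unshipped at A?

10

An optimal plan:
  A to Utica: 25 × £5 = £125
  A to Joplin: 15 × £4 = £60
  A to Ithaca: 5 × £4 = £20
  B to Yuma: 30 × £2 = £60
  B to Ithaca: 50 × £2 = £100
Total cost = £365.
A ships 45 of its 55, leaving 10.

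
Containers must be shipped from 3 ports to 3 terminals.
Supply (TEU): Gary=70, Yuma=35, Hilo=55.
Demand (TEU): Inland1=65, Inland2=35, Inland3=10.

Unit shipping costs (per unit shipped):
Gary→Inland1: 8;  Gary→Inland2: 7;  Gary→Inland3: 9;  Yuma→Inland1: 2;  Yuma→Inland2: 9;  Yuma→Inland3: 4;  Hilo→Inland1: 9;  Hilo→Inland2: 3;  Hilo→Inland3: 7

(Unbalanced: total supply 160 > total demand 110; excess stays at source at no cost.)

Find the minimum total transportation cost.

An optimal shipping plan:
  Gary–Inland1: 30 × 8 = 240
  Yuma–Inland1: 35 × 2 = 70
  Hilo–Inland2: 35 × 3 = 105
  Hilo–Inland3: 10 × 7 = 70
Total = 240 + 70 + 105 + 70 = 485.
(Supply check: Gary ships 30; Yuma ships 35; Hilo ships 45.)

485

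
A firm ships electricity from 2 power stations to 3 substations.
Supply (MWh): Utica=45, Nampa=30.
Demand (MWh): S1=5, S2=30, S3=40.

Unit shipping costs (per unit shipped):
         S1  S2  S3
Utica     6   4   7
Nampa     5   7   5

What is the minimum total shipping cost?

One minimum-cost allocation:
  Utica→S1: 5 × 6 = 30
  Utica→S2: 30 × 4 = 120
  Utica→S3: 10 × 7 = 70
  Nampa→S3: 30 × 5 = 150
Total = 30 + 120 + 70 + 150 = 370.

370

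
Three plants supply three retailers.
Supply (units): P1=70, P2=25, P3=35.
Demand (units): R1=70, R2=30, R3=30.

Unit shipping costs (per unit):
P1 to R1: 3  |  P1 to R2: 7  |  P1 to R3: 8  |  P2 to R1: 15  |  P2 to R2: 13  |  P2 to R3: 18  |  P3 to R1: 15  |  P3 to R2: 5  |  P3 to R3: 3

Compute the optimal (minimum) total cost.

650

One minimum-cost allocation:
  P1→R1: 70 × 3 = 210
  P2→R2: 25 × 13 = 325
  P3→R2: 5 × 5 = 25
  P3→R3: 30 × 3 = 90
Total = 210 + 325 + 25 + 90 = 650.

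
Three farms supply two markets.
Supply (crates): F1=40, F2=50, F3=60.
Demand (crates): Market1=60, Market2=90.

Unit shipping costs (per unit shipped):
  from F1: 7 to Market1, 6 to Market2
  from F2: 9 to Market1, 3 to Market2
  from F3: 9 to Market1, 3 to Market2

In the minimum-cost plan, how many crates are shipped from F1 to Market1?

40

The minimum-cost plan:
  F1 to Market1: 40 × 7 = 280
  F2 to Market1: 20 × 9 = 180
  F2 to Market2: 30 × 3 = 90
  F3 to Market2: 60 × 3 = 180
Total cost = 730.
So F1→Market1 carries 40 crates.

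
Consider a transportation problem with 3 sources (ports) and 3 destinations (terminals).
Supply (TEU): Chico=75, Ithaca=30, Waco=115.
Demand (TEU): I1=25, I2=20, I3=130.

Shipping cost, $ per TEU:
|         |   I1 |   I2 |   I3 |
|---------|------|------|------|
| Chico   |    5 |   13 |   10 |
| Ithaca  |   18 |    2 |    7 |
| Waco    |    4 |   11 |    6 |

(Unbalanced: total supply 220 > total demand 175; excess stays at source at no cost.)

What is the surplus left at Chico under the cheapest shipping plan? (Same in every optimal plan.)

An optimal plan:
  Chico–I1: 25 × $5 = $125
  Chico–I3: 5 × $10 = $50
  Ithaca–I2: 20 × $2 = $40
  Ithaca–I3: 10 × $7 = $70
  Waco–I3: 115 × $6 = $690
Total cost = $975.
Chico ships 30 of its 75, leaving 45.

45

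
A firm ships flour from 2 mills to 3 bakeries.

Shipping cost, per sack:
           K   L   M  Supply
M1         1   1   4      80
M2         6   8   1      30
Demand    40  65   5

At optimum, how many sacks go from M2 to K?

25

Solving gives:
  M1–K: 15 sacks
  M1–L: 65 sacks
  M2–K: 25 sacks
  M2–M: 5 sacks
Total cost = 235.
So M2→K carries 25 sacks.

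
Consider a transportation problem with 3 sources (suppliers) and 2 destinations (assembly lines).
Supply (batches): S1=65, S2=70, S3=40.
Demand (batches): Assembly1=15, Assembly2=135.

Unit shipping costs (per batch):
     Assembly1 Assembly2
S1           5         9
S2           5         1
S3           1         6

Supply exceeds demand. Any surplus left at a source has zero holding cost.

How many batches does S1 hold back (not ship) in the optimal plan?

Minimum-cost shipments:
  S1 to Assembly2: 40 × 9 = 360
  S2 to Assembly2: 70 × 1 = 70
  S3 to Assembly1: 15 × 1 = 15
  S3 to Assembly2: 25 × 6 = 150
Total cost = 595.
S1 ships 40 of its 65, leaving 25.

25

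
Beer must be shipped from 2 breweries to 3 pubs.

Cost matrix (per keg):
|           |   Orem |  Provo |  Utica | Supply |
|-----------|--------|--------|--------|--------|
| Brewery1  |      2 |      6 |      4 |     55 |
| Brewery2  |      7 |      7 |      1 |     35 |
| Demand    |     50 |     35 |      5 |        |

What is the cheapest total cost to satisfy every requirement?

345

One minimum-cost allocation:
  Brewery1->Orem: 50 × 2 = 100
  Brewery1->Provo: 5 × 6 = 30
  Brewery2->Provo: 30 × 7 = 210
  Brewery2->Utica: 5 × 1 = 5
Total = 100 + 30 + 210 + 5 = 345.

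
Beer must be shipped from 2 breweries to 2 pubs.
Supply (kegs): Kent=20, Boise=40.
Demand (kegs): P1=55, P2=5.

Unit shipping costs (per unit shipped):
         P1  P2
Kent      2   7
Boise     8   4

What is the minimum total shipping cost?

340

An optimal shipping plan:
  Kent to P1: 20 kegs
  Boise to P1: 35 kegs
  Boise to P2: 5 kegs
Total cost = 340.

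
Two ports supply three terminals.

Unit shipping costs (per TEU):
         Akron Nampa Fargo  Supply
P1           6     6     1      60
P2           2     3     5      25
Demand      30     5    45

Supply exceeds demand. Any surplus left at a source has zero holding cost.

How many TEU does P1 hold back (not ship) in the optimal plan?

Minimum-cost shipments:
  P1->Akron: 5 × 6 = 30
  P1->Nampa: 5 × 6 = 30
  P1->Fargo: 45 × 1 = 45
  P2->Akron: 25 × 2 = 50
Total cost = 155.
P1 ships 55 of its 60, leaving 5.

5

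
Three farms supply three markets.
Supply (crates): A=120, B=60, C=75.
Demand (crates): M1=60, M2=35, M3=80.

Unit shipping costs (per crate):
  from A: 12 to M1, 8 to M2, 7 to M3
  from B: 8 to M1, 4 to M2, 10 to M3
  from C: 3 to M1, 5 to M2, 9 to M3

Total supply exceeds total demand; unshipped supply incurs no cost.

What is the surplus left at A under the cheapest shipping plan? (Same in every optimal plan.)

40

Minimum-cost shipments:
  A→M3: 80 × 7 = 560
  B→M2: 35 × 4 = 140
  C→M1: 60 × 3 = 180
Total cost = 880.
A ships 80 of its 120, leaving 40.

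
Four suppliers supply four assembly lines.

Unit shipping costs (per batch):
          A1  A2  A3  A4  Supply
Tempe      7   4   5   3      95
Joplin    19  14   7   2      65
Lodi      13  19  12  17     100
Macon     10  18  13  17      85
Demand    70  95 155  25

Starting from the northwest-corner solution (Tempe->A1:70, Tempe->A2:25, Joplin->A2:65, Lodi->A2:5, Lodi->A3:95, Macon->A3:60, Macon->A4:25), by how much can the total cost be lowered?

Current plan cost = 70·7 + 25·4 + 65·14 + 5·19 + 95·12 + 60·13 + 25·17 = 3940.
Optimal plan:
  Tempe→A2: 95 × 4 = 380
  Joplin→A3: 40 × 7 = 280
  Joplin→A4: 25 × 2 = 50
  Lodi→A3: 100 × 12 = 1200
  Macon→A1: 70 × 10 = 700
  Macon→A3: 15 × 13 = 195
Optimal cost = 2805.
Saving = 3940 − 2805 = 1135.

1135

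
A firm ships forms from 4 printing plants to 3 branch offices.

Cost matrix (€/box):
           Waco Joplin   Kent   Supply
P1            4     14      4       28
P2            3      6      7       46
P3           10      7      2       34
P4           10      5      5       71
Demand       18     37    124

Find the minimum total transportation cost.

757

An optimal shipping plan:
  P1 to Kent: 28 × €4 = €112
  P2 to Waco: 18 × €3 = €54
  P2 to Joplin: 28 × €6 = €168
  P3 to Kent: 34 × €2 = €68
  P4 to Joplin: 9 × €5 = €45
  P4 to Kent: 62 × €5 = €310
Total = 112 + 54 + 168 + 68 + 45 + 310 = €757.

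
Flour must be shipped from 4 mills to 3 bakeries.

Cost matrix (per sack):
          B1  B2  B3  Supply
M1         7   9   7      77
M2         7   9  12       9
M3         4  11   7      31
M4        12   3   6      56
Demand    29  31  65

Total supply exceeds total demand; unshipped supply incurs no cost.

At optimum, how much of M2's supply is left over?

9

An optimal plan:
  M1 to B3: 38 × 7 = 266
  M3 to B1: 29 × 4 = 116
  M3 to B3: 2 × 7 = 14
  M4 to B2: 31 × 3 = 93
  M4 to B3: 25 × 6 = 150
Total cost = 639.
M2 ships 0 of its 9, leaving 9.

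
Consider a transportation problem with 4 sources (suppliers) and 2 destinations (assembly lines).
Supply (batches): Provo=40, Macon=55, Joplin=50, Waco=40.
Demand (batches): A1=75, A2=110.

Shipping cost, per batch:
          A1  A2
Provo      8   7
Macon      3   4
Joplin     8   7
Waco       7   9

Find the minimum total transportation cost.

An optimal shipping plan:
  Provo->A2: 40 × 7 = 280
  Macon->A1: 35 × 3 = 105
  Macon->A2: 20 × 4 = 80
  Joplin->A2: 50 × 7 = 350
  Waco->A1: 40 × 7 = 280
Total = 280 + 105 + 80 + 350 + 280 = 1095.
(Supply check: Provo ships 40; Macon ships 55; Joplin ships 50; Waco ships 40.)

1095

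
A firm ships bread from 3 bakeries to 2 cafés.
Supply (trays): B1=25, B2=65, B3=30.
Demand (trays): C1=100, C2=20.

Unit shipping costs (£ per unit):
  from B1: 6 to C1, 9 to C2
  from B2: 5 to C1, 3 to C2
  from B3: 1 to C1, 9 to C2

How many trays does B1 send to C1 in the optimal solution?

Solving gives:
  B1->C1: 25 × £6 = £150
  B2->C1: 45 × £5 = £225
  B2->C2: 20 × £3 = £60
  B3->C1: 30 × £1 = £30
Total cost = £465.
So B1→C1 carries 25 trays.

25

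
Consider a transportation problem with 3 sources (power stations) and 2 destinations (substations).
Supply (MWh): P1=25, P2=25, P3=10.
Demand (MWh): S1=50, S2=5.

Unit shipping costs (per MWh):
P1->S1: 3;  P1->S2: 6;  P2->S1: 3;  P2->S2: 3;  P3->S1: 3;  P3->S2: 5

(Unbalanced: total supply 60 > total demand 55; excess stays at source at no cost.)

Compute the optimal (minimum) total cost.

165

One minimum-cost allocation:
  P1->S1: 20 × 3 = 60
  P2->S1: 20 × 3 = 60
  P2->S2: 5 × 3 = 15
  P3->S1: 10 × 3 = 30
Total = 60 + 60 + 15 + 30 = 165.
(Supply check: P1 ships 20; P2 ships 25; P3 ships 10.)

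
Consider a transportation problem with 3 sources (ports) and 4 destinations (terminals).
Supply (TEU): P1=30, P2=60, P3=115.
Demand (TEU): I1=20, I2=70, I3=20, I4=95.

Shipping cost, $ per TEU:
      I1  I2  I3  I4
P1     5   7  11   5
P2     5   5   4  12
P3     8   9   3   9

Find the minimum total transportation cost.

1345

An optimal shipping plan:
  P1->I4: 30 TEU
  P2->I2: 60 TEU
  P3->I1: 20 TEU
  P3->I2: 10 TEU
  P3->I3: 20 TEU
  P3->I4: 65 TEU
Total cost = $1345.
(Supply check: P1 ships 30; P2 ships 60; P3 ships 115.)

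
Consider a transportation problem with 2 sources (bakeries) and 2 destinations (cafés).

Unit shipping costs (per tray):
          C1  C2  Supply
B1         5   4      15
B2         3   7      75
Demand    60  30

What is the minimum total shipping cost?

345

One minimum-cost allocation:
  B1→C2: 15 × 4 = 60
  B2→C1: 60 × 3 = 180
  B2→C2: 15 × 7 = 105
Total = 60 + 180 + 105 = 345.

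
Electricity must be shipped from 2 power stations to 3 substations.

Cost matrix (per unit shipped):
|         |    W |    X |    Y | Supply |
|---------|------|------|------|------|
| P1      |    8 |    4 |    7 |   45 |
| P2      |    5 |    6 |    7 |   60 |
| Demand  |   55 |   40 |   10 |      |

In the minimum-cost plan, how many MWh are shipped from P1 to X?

Solving gives:
  P1→X: 40 MWh
  P1→Y: 5 MWh
  P2→W: 55 MWh
  P2→Y: 5 MWh
Total cost = 505.
So P1→X carries 40 MWh.

40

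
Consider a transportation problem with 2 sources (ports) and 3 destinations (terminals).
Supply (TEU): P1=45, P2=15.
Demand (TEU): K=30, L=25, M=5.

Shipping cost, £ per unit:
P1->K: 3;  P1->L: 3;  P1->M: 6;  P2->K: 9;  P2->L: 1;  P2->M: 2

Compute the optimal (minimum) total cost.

155

An optimal shipping plan:
  P1→K: 30 TEU
  P1→L: 15 TEU
  P2→L: 10 TEU
  P2→M: 5 TEU
Total cost = £155.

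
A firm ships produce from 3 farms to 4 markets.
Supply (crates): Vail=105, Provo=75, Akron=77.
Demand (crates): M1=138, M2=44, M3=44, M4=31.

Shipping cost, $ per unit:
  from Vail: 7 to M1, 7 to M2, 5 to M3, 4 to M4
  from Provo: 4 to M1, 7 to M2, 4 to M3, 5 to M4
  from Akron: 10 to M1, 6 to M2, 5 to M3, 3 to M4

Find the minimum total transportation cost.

1318

Optimal allocation:
  Vail->M1: 63 × $7 = $441
  Vail->M3: 42 × $5 = $210
  Provo->M1: 75 × $4 = $300
  Akron->M2: 44 × $6 = $264
  Akron->M3: 2 × $5 = $10
  Akron->M4: 31 × $3 = $93
Total = 441 + 210 + 300 + 264 + 10 + 93 = $1318.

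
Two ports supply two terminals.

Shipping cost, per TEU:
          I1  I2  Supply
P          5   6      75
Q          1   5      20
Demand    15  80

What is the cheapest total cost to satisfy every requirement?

490

An optimal shipping plan:
  P→I2: 75 TEU
  Q→I1: 15 TEU
  Q→I2: 5 TEU
Total cost = 490.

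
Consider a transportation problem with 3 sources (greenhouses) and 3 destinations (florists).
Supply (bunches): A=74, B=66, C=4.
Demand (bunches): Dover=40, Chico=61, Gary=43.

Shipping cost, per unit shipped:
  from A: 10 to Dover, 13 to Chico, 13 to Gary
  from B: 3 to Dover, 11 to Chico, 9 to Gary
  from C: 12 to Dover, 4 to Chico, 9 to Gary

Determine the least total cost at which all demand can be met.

1332

An optimal shipping plan:
  A->Chico: 57 bunches
  A->Gary: 17 bunches
  B->Dover: 40 bunches
  B->Gary: 26 bunches
  C->Chico: 4 bunches
Total cost = 1332.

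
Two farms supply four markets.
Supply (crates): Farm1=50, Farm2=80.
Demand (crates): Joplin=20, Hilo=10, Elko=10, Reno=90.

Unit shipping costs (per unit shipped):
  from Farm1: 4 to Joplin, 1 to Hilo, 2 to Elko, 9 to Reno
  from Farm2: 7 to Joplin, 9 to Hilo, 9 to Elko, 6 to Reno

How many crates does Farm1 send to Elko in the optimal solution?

10

Optimal shipments:
  Farm1→Joplin: 20 × 4 = 80
  Farm1→Hilo: 10 × 1 = 10
  Farm1→Elko: 10 × 2 = 20
  Farm1→Reno: 10 × 9 = 90
  Farm2→Reno: 80 × 6 = 480
Total cost = 680.
So Farm1→Elko carries 10 crates.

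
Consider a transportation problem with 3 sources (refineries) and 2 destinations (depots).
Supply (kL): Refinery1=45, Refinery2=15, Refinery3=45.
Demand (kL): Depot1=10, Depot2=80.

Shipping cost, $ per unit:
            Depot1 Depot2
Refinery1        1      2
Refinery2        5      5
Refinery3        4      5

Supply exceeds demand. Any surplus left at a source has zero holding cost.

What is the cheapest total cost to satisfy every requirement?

305

A cheapest plan:
  Refinery1 to Depot2: 45 kL
  Refinery3 to Depot1: 10 kL
  Refinery3 to Depot2: 35 kL
Total cost = $305.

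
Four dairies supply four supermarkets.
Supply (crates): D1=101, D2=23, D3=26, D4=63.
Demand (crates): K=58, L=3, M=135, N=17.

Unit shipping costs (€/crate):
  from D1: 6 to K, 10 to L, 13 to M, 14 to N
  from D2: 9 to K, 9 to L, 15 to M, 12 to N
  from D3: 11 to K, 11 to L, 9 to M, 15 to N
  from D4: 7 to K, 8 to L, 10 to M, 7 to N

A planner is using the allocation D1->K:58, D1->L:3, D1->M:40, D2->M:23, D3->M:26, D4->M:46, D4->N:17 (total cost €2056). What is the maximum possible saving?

9

Current plan cost = 58·6 + 3·10 + 40·13 + 23·15 + 26·9 + 46·10 + 17·7 = €2056.
Optimal plan:
  D1 to K: 58 × €6 = €348
  D1 to M: 43 × €13 = €559
  D2 to L: 3 × €9 = €27
  D2 to M: 3 × €15 = €45
  D2 to N: 17 × €12 = €204
  D3 to M: 26 × €9 = €234
  D4 to M: 63 × €10 = €630
Optimal cost = €2047.
Saving = 2056 − 2047 = €9.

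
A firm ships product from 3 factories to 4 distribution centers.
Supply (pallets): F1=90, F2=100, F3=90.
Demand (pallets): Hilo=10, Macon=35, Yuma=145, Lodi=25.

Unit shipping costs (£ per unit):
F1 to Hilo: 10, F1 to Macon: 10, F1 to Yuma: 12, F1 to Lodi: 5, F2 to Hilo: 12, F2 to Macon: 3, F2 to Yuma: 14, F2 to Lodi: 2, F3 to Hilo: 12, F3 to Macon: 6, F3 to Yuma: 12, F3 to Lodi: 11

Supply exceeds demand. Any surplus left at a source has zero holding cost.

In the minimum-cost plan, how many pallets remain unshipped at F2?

40

Minimum-cost shipments:
  F1→Hilo: 10 × £10 = £100
  F1→Yuma: 80 × £12 = £960
  F2→Macon: 35 × £3 = £105
  F2→Lodi: 25 × £2 = £50
  F3→Yuma: 65 × £12 = £780
Total cost = £1995.
F2 ships 60 of its 100, leaving 40.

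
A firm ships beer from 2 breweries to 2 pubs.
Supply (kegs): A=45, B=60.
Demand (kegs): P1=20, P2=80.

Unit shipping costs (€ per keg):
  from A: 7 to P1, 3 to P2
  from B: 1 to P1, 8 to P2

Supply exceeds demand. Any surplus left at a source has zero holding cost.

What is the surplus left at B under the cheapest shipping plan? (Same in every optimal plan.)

5

Minimum-cost shipments:
  A to P2: 45 × €3 = €135
  B to P1: 20 × €1 = €20
  B to P2: 35 × €8 = €280
Total cost = €435.
B ships 55 of its 60, leaving 5.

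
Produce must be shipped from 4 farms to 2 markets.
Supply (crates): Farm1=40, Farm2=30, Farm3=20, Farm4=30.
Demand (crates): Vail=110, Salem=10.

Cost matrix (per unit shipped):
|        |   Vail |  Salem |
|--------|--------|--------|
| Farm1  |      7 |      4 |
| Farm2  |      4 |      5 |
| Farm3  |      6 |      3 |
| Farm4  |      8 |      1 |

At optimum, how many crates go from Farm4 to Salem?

Optimal shipments:
  Farm1 to Vail: 40 × 7 = 280
  Farm2 to Vail: 30 × 4 = 120
  Farm3 to Vail: 20 × 6 = 120
  Farm4 to Vail: 20 × 8 = 160
  Farm4 to Salem: 10 × 1 = 10
Total cost = 690.
So Farm4→Salem carries 10 crates.

10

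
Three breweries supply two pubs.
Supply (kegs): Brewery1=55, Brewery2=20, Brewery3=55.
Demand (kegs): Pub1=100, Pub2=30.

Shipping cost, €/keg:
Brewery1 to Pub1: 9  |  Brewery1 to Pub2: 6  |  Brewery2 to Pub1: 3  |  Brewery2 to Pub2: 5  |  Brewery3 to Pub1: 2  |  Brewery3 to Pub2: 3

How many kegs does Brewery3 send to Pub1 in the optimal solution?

The minimum-cost plan:
  Brewery1->Pub1: 25 × €9 = €225
  Brewery1->Pub2: 30 × €6 = €180
  Brewery2->Pub1: 20 × €3 = €60
  Brewery3->Pub1: 55 × €2 = €110
Total cost = €575.
So Brewery3→Pub1 carries 55 kegs.

55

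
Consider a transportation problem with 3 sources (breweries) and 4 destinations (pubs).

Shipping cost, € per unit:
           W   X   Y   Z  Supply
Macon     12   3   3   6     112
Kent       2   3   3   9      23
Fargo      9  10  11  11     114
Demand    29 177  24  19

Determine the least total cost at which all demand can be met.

1535

Optimal allocation:
  Macon→X: 111 × €3 = €333
  Macon→Y: 1 × €3 = €3
  Kent→Y: 23 × €3 = €69
  Fargo→W: 29 × €9 = €261
  Fargo→X: 66 × €10 = €660
  Fargo→Z: 19 × €11 = €209
Total = 333 + 3 + 69 + 261 + 660 + 209 = €1535.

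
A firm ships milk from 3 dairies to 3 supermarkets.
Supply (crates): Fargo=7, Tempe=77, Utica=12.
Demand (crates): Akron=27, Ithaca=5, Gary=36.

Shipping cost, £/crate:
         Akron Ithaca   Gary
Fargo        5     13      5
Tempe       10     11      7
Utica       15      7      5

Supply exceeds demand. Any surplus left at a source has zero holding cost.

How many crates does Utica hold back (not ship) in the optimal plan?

Minimum-cost shipments:
  Fargo to Akron: 7 × £5 = £35
  Tempe to Akron: 20 × £10 = £200
  Tempe to Gary: 29 × £7 = £203
  Utica to Ithaca: 5 × £7 = £35
  Utica to Gary: 7 × £5 = £35
Total cost = £508.
Utica ships 12 of its 12, leaving 0.

0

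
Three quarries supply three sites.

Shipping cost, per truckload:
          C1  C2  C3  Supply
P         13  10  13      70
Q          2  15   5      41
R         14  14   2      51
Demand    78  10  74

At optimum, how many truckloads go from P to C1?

The minimum-cost plan:
  P->C1: 37 truckloads
  P->C2: 10 truckloads
  P->C3: 23 truckloads
  Q->C1: 41 truckloads
  R->C3: 51 truckloads
Total cost = 1064.
So P→C1 carries 37 truckloads.

37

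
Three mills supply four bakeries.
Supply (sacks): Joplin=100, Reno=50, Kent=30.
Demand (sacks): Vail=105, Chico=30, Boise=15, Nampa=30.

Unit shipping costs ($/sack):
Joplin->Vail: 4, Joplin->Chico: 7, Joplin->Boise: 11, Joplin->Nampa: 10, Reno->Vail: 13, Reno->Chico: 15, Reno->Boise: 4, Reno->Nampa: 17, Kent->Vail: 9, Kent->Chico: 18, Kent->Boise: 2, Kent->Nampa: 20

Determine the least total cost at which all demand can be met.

1390

A cheapest plan:
  Joplin->Vail: 75 × $4 = $300
  Joplin->Chico: 25 × $7 = $175
  Reno->Chico: 5 × $15 = $75
  Reno->Boise: 15 × $4 = $60
  Reno->Nampa: 30 × $17 = $510
  Kent->Vail: 30 × $9 = $270
Total = 300 + 175 + 75 + 60 + 510 + 270 = $1390.
(Supply check: Joplin ships 100; Reno ships 50; Kent ships 30.)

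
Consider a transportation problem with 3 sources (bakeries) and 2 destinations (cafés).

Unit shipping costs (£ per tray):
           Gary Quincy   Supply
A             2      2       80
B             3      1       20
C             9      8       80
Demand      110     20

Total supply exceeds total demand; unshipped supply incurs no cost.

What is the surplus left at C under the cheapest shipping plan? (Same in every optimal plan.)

50

Minimum-cost shipments:
  A–Gary: 80 trays
  B–Quincy: 20 trays
  C–Gary: 30 trays
Total cost = £450.
C ships 30 of its 80, leaving 50.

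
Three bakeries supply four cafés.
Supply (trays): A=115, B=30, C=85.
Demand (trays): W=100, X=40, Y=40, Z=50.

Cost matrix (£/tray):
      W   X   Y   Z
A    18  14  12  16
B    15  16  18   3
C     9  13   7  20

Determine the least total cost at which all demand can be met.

2485

Optimal allocation:
  A->W: 15 × £18 = £270
  A->X: 40 × £14 = £560
  A->Y: 40 × £12 = £480
  A->Z: 20 × £16 = £320
  B->Z: 30 × £3 = £90
  C->W: 85 × £9 = £765
Total = 270 + 560 + 480 + 320 + 90 + 765 = £2485.
(Supply check: A ships 115; B ships 30; C ships 85.)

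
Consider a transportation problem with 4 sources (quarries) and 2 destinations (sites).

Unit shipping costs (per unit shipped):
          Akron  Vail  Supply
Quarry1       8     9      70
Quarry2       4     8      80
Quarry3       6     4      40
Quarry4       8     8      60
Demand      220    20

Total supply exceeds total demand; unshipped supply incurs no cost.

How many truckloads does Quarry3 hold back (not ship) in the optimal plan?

0

Minimum-cost shipments:
  Quarry1 to Akron: 60 × 8 = 480
  Quarry2 to Akron: 80 × 4 = 320
  Quarry3 to Akron: 20 × 6 = 120
  Quarry3 to Vail: 20 × 4 = 80
  Quarry4 to Akron: 60 × 8 = 480
Total cost = 1480.
Quarry3 ships 40 of its 40, leaving 0.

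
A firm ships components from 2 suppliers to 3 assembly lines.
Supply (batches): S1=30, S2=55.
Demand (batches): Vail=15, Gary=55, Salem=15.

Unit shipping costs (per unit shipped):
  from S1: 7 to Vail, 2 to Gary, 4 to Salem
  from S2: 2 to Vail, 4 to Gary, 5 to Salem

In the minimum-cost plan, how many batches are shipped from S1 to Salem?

0

Optimal shipments:
  S1 to Gary: 30 batches
  S2 to Vail: 15 batches
  S2 to Gary: 25 batches
  S2 to Salem: 15 batches
Total cost = 265.
The route S1→Salem is not used.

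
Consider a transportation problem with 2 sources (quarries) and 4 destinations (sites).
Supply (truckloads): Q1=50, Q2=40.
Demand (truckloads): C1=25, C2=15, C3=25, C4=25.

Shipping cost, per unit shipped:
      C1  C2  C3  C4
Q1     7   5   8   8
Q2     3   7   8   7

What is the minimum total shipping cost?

535

A cheapest plan:
  Q1 to C2: 15 × 5 = 75
  Q1 to C3: 25 × 8 = 200
  Q1 to C4: 10 × 8 = 80
  Q2 to C1: 25 × 3 = 75
  Q2 to C4: 15 × 7 = 105
Total = 75 + 200 + 80 + 75 + 105 = 535.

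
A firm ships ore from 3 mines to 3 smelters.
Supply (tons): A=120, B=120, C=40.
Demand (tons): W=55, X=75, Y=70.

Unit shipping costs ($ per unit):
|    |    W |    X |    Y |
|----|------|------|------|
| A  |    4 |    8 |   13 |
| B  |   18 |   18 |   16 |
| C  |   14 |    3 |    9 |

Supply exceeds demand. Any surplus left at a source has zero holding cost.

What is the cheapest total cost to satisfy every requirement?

1650

Optimal allocation:
  A->W: 55 × $4 = $220
  A->X: 35 × $8 = $280
  A->Y: 30 × $13 = $390
  B->Y: 40 × $16 = $640
  C->X: 40 × $3 = $120
Total = 220 + 280 + 390 + 640 + 120 = $1650.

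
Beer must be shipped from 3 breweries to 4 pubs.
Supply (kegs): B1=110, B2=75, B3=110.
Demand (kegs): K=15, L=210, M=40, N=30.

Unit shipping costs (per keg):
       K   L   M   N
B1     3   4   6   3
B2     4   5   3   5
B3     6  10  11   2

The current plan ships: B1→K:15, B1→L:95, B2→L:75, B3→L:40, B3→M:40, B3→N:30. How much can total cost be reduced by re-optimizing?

165

Current plan cost = 15·3 + 95·4 + 75·5 + 40·10 + 40·11 + 30·2 = 1700.
Optimal plan:
  B1->L: 110 × 4 = 440
  B2->L: 35 × 5 = 175
  B2->M: 40 × 3 = 120
  B3->K: 15 × 6 = 90
  B3->L: 65 × 10 = 650
  B3->N: 30 × 2 = 60
Optimal cost = 1535.
Saving = 1700 − 1535 = 165.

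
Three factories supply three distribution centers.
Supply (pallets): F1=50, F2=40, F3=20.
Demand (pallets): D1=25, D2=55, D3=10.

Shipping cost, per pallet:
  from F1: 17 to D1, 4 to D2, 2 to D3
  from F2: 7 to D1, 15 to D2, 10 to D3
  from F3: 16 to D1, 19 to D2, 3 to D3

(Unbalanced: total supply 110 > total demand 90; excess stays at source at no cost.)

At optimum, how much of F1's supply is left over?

An optimal plan:
  F1→D2: 50 × 4 = 200
  F2→D1: 25 × 7 = 175
  F2→D2: 5 × 15 = 75
  F3→D3: 10 × 3 = 30
Total cost = 480.
F1 ships 50 of its 50, leaving 0.

0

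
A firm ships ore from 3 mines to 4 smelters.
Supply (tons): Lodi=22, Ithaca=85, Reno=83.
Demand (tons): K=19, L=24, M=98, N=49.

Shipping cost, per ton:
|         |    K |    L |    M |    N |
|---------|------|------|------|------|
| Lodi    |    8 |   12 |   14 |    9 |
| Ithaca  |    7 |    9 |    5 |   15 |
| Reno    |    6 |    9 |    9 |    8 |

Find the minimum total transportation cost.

Optimal allocation:
  Lodi→N: 22 × 9 = 198
  Ithaca→M: 85 × 5 = 425
  Reno→K: 19 × 6 = 114
  Reno→L: 24 × 9 = 216
  Reno→M: 13 × 9 = 117
  Reno→N: 27 × 8 = 216
Total = 198 + 425 + 114 + 216 + 117 + 216 = 1286.

1286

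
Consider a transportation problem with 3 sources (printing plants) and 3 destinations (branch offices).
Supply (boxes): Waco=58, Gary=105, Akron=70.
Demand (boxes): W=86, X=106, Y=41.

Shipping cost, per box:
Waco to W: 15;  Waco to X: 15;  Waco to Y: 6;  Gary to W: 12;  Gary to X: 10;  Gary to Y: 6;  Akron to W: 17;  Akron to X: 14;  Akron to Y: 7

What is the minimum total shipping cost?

An optimal shipping plan:
  Waco->W: 17 boxes
  Waco->Y: 41 boxes
  Gary->W: 69 boxes
  Gary->X: 36 boxes
  Akron->X: 70 boxes
Total cost = 2669.
(Supply check: Waco ships 58; Gary ships 105; Akron ships 70.)

2669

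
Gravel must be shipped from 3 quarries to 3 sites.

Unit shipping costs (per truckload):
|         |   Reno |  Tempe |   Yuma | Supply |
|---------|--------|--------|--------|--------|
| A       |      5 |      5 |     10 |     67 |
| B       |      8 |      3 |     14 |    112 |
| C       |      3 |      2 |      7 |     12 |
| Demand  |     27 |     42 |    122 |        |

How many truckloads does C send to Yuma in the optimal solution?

Solving gives:
  A to Yuma: 67 × 10 = 670
  B to Reno: 27 × 8 = 216
  B to Tempe: 42 × 3 = 126
  B to Yuma: 43 × 14 = 602
  C to Yuma: 12 × 7 = 84
Total cost = 1698.
So C→Yuma carries 12 truckloads.

12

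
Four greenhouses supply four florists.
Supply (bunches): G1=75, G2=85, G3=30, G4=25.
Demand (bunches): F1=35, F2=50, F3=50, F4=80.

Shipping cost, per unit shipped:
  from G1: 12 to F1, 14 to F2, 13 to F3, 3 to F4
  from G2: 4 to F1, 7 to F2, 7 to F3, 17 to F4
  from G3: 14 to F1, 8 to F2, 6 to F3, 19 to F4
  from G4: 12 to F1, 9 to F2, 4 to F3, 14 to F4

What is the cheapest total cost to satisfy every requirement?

1045

A cheapest plan:
  G1->F4: 75 × 3 = 225
  G2->F1: 35 × 4 = 140
  G2->F2: 50 × 7 = 350
  G3->F3: 30 × 6 = 180
  G4->F3: 20 × 4 = 80
  G4->F4: 5 × 14 = 70
Total = 225 + 140 + 350 + 180 + 80 + 70 = 1045.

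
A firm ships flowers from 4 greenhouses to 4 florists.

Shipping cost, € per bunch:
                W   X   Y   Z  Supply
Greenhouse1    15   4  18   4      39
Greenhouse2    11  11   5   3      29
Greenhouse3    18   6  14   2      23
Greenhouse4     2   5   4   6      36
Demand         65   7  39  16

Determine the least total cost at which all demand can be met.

858

One minimum-cost allocation:
  Greenhouse1–W: 29 bunches
  Greenhouse1–X: 7 bunches
  Greenhouse1–Z: 3 bunches
  Greenhouse2–Y: 29 bunches
  Greenhouse3–Y: 10 bunches
  Greenhouse3–Z: 13 bunches
  Greenhouse4–W: 36 bunches
Total cost = €858.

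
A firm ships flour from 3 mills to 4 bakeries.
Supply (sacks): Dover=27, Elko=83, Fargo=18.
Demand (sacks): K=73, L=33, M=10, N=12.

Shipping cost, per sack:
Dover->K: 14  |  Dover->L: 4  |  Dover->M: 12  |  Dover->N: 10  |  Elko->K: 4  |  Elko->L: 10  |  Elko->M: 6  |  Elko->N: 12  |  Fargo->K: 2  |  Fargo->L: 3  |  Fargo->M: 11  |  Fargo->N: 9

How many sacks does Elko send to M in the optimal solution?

10

The minimum-cost plan:
  Dover→L: 27 × 4 = 108
  Elko→K: 73 × 4 = 292
  Elko→M: 10 × 6 = 60
  Fargo→L: 6 × 3 = 18
  Fargo→N: 12 × 9 = 108
Total cost = 586.
So Elko→M carries 10 sacks.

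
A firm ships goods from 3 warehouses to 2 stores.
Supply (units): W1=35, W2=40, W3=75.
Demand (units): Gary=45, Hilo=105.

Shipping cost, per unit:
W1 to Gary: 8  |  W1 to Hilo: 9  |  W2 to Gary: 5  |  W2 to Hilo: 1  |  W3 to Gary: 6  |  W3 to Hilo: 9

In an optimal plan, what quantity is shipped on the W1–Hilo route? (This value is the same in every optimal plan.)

35

Solving gives:
  W1–Hilo: 35 × 9 = 315
  W2–Hilo: 40 × 1 = 40
  W3–Gary: 45 × 6 = 270
  W3–Hilo: 30 × 9 = 270
Total cost = 895.
So W1→Hilo carries 35 units.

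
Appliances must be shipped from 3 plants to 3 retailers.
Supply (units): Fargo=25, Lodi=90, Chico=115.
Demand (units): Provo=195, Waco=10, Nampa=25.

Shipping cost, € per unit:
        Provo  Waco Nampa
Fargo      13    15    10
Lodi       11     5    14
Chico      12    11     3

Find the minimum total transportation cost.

An optimal shipping plan:
  Fargo->Provo: 25 × €13 = €325
  Lodi->Provo: 80 × €11 = €880
  Lodi->Waco: 10 × €5 = €50
  Chico->Provo: 90 × €12 = €1080
  Chico->Nampa: 25 × €3 = €75
Total = 325 + 880 + 50 + 1080 + 75 = €2410.
(Supply check: Fargo ships 25; Lodi ships 90; Chico ships 115.)

2410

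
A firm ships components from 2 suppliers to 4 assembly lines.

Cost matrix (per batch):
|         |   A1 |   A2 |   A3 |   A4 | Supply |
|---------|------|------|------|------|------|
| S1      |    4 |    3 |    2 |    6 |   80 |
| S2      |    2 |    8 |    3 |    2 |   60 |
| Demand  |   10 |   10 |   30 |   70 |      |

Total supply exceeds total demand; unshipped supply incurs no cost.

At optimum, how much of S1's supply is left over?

An optimal plan:
  S1→A1: 10 × 4 = 40
  S1→A2: 10 × 3 = 30
  S1→A3: 30 × 2 = 60
  S1→A4: 10 × 6 = 60
  S2→A4: 60 × 2 = 120
Total cost = 310.
S1 ships 60 of its 80, leaving 20.

20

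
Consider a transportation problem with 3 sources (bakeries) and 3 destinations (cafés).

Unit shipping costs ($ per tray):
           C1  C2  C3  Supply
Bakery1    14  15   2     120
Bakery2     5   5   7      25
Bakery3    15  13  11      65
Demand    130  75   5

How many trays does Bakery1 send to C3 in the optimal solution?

Solving gives:
  Bakery1–C1: 115 × $14 = $1610
  Bakery1–C3: 5 × $2 = $10
  Bakery2–C1: 15 × $5 = $75
  Bakery2–C2: 10 × $5 = $50
  Bakery3–C2: 65 × $13 = $845
Total cost = $2590.
So Bakery1→C3 carries 5 trays.

5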